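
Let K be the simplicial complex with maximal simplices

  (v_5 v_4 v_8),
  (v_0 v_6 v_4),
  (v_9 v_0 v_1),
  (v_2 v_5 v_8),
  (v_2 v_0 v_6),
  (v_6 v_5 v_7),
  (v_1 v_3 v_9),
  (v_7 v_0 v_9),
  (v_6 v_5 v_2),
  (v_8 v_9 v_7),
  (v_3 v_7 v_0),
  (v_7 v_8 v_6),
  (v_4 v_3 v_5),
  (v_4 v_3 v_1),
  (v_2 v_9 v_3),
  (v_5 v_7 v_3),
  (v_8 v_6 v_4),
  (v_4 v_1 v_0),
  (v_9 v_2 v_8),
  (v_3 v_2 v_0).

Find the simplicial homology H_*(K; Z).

H_0 = Z,  H_1 = Z ⊕ Z_2,  H_2 = 0.

Fix the vertex order v_0 < v_1 < v_2 < v_3 < v_4 < v_5 < v_6 < v_7 < v_8 < v_9 and write every simplex with vertices in increasing order. Then dim K = 2 and the simplices of K are:

  0-simplices (10): [v_0], [v_1], [v_2], [v_3], [v_4], [v_5], [v_6], [v_7], [v_8], [v_9]
  1-simplices (30): (30 of them)
  2-simplices (20): (20 of them)

so the chain groups are C_0 ≅ Z^10, C_1 ≅ Z^30, C_2 ≅ Z^20.

Boundary ∂_1: C_1 → C_0 sends each edge [p,q] (with p < q) to q − p. For instance
  ∂[v_0,v_3] = [v_3] − [v_0].
The 10×30 boundary matrix has rank 9 and Smith normal form diag(1,1,1,1,1,1,1,1,1).

Boundary ∂_2: C_2 → C_1 maps a triangle to the signed sum of its edges. For instance
  ∂[v_5,v_6,v_7] = [v_6,v_7] − [v_5,v_7] + [v_5,v_6],
  ∂[v_0,v_3,v_7] = [v_3,v_7] − [v_0,v_7] + [v_0,v_3].
The resulting 30×20 matrix has rank 20, and its Smith normal form has invariant factors (1,1,1,1,1,1,1,1,1,1,1,1,1,1,1,1,1,1,1,2).

Now H_k = ker ∂_k / im ∂_{k+1}, so:

  H_0: rank C_0 − rank ∂_1 = 10 − 9 = 1, and the invariant factors of ∂_1 are all 1, so H_0 = Z.
  H_1: rank ker ∂_1 − rank ∂_2 = (30 − 9) − 20 = 1, and ∂_2 has invariant factor 2 > 1, so H_1 = Z ⊕ Z_2.
  H_2: rank ker ∂_2 − rank ∂_3 = (20 − 20) − 0 = 0, and there is no ∂_3, so H_2 = 0.

As a check, the Euler characteristic is 10 − 30 + 20 = 0, which agrees with 1 − 1 + 0 = 0.
(K is a triangulation of the Klein bottle.)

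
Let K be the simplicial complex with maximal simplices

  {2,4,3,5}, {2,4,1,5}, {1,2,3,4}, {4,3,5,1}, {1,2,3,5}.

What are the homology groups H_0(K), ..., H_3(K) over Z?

H_0 = Z,  H_1 = 0,  H_2 = 0,  H_3 = Z.

We work with the vertex ordering 1 < 2 < 3 < 4 < 5. The simplices of K, each written with vertices in increasing order, are:

  0-simplices (5): [1], [2], [3], [4], [5]
  1-simplices (10): [1,2], [1,3], [1,4], [1,5], [2,3], [2,4], [2,5], [3,4], [3,5], [4,5]
  2-simplices (10): [1,2,3], [1,2,4], [1,2,5], [1,3,4], [1,3,5], [1,4,5], [2,3,4], [2,3,5], [2,4,5], [3,4,5]
  3-simplices (5): [1,2,3,4], [1,2,3,5], [1,2,4,5], [1,3,4,5], [2,3,4,5]

so the chain groups are C_0 ≅ Z^5, C_1 ≅ Z^10, C_2 ≅ Z^10, C_3 ≅ Z^5.

The boundary map ∂_1: C_1 → C_0 maps an edge to its endpoints' difference, ∂[p,q] = q − p.
As a 5×10 matrix over Z this has rank 4, with invariant factors (1,1,1,1).

Boundary ∂_2: C_2 → C_1 acts by ∂[p,q,r] = [q,r] − [p,r] + [p,q]. For instance
  ∂[1,3,4] = [3,4] − [1,4] + [1,3],
  ∂[1,2,3] = [2,3] − [1,3] + [1,2].
The 10×10 boundary matrix has rank 6 and Smith normal form diag(1,1,1,1,1,1).

∂_3: C_3 → C_2 sends each 3-simplex σ to the alternating sum Σ_i (−1)^i (σ with its i-th vertex removed). For instance
  ∂[1,2,3,4] = [2,3,4] − [1,3,4] + [1,2,4] − [1,2,3],
  ∂[2,3,4,5] = [3,4,5] − [2,4,5] + [2,3,5] − [2,3,4].
As a 10×5 matrix over Z this has rank 4, with invariant factors (1,1,1,1).

From H_k ≅ ker(∂_k) / im(∂_{k+1}) we obtain:

  H_0: rank C_0 − rank ∂_1 = 5 − 4 = 1, and the invariant factors of ∂_1 are all 1, so H_0 = Z.
  H_1: rank ker ∂_1 − rank ∂_2 = (10 − 4) − 6 = 0, and the invariant factors of ∂_2 are all 1, so H_1 = 0.
  H_2: rank ker ∂_2 − rank ∂_3 = (10 − 6) − 4 = 0, and the invariant factors of ∂_3 are all 1, so H_2 = 0.
  H_3: rank ker ∂_3 − rank ∂_4 = (5 − 4) − 0 = 1, and there is no ∂_4, so H_3 = Z.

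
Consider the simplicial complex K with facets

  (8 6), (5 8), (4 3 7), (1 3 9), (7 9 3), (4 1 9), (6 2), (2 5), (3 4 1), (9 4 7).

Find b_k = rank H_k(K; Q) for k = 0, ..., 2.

Take the total order 1 < 2 < 3 < 4 < 5 < 6 < 7 < 8 < 9 on the vertex set. Then K (dimension 2) consists of the simplices:

  0-simplices (9): [1], [2], [3], [4], [5], [6], [7], [8], [9]
  1-simplices (13): [1,3], [1,4], [1,9], [2,5], [2,6], [3,4], [3,7], [3,9], [4,7], [4,9], [5,8], [6,8], [7,9]
  2-simplices (6): [1,3,4], [1,3,9], [1,4,9], [3,4,7], [3,7,9], [4,7,9]

giving chain groups C_0 ≅ Z^9, C_1 ≅ Z^13, C_2 ≅ Z^6.

∂_1: C_1 → C_0 maps an edge to its endpoints' difference, ∂[p,q] = q − p. For instance
  ∂[3,7] = [7] − [3].
The 9×13 boundary matrix has rank 7 and Smith normal form diag(1,1,1,1,1,1,1).

Boundary ∂_2: C_2 → C_1 sends each 2-simplex [p,q,r] to [q,r] − [p,r] + [p,q]. For instance
  ∂[1,4,9] = [4,9] − [1,9] + [1,4],
  ∂[1,3,9] = [3,9] − [1,9] + [1,3].
This gives a 13×6 integer matrix of rank 5; reducing to Smith normal form yields diagonal entries (1,1,1,1,1).

Reading off H_k = ker ∂_k / im ∂_{k+1}:

  H_0: rank C_0 − rank ∂_1 = 9 − 7 = 2, and the invariant factors of ∂_1 are all 1, so H_0 = Z^2.
  H_1: rank ker ∂_1 − rank ∂_2 = (13 − 7) − 5 = 1, and the invariant factors of ∂_2 are all 1, so H_1 = Z.
  H_2: rank ker ∂_2 − rank ∂_3 = (6 − 5) − 0 = 1, and there is no ∂_3, so H_2 = Z.

Hence the Betti numbers are b_0 = 2, b_1 = 1, b_2 = 1.

b_0 = 2, b_1 = 1, b_2 = 1.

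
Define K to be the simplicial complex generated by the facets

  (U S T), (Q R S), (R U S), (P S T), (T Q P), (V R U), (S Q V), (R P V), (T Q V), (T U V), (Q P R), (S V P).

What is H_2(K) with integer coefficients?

H_2 = 0.

Order the vertices as P < Q < R < S < T < U < V. Listing each simplex with vertices in this order, K has dimension 2 with simplices:

  0-simplices (7): P, Q, R, S, T, U, V
  1-simplices (18): PQ, PR, PS, PT, PV, QR, QS, QT, QV, RS, RU, RV, ST, SU, SV, TU, TV, UV
  2-simplices (12): PQR, PQT, PRV, PST, PSV, QRS, QSV, QTV, RSU, RUV, STU, TUV

Hence C_0 ≅ Z^7, C_1 ≅ Z^18, C_2 ≅ Z^12.

∂_1: C_1 → C_0 sends each edge [p,q] (with p < q) to q − p.
The resulting 7×18 matrix has rank 6, and its Smith normal form has invariant factors (1,1,1,1,1,1).

∂_2: C_2 → C_1 sends each 2-simplex [p,q,r] to [q,r] − [p,r] + [p,q]. For instance
  ∂QRS = RS − QS + QR,
  ∂PST = ST − PT + PS.
The 18×12 boundary matrix has rank 12 and Smith normal form diag(1,1,1,1,1,1,1,1,1,1,1,2).

From H_k ≅ ker(∂_k) / im(∂_{k+1}) we obtain:

  H_2: rank ker ∂_2 − rank ∂_3 = (12 − 12) − 0 = 0, and there is no ∂_3, so H_2 = 0.

(K is a triangulation of the real projective plane RP^2.)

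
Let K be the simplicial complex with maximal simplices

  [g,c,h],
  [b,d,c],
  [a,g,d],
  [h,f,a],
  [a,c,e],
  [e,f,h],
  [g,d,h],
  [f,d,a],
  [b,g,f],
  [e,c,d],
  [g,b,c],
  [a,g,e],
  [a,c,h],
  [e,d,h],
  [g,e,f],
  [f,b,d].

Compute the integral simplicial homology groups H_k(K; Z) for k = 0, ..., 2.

H_0 ≅ Z,  H_1 ≅ Z^2,  H_2 ≅ Z.

We work with the vertex ordering a < b < c < d < e < f < g < h. The simplices of K, each written with vertices in increasing order, are:

  0-simplices (8): a, b, c, d, e, f, g, h
  1-simplices (24): ac, ad, ae, af, ag, ah, bc, bd, bf, bg, cd, ce, cg, ch, de, df, dg, dh, ef, eg, eh, fg, fh, gh
  2-simplices (16): ace, ach, adf, adg, aeg, afh, bcd, bcg, bdf, bfg, cde, cgh, deh, dgh, efg, efh

Hence C_0 ≅ Z^8, C_1 ≅ Z^24, C_2 ≅ Z^16.

∂_1: C_1 → C_0 sends each edge [p,q] (with p < q) to q − p. For instance
  ∂bd = d − b.
This gives a 8×24 integer matrix of rank 7; reducing to Smith normal form yields diagonal entries (1,1,1,1,1,1,1).

∂_2: C_2 → C_1 acts by ∂[p,q,r] = [q,r] − [p,r] + [p,q]. For instance
  ∂bcg = cg − bg + bc,
  ∂bfg = fg − bg + bf.
The 24×16 boundary matrix has rank 15 and Smith normal form diag(1,1,1,1,1,1,1,1,1,1,1,1,1,1,1).

Now H_k = ker ∂_k / im ∂_{k+1}, so:

  H_0: rank C_0 − rank ∂_1 = 8 − 7 = 1, and the invariant factors of ∂_1 are all 1, so H_0 ≅ Z.
  H_1: rank ker ∂_1 − rank ∂_2 = (24 − 7) − 15 = 2, and the invariant factors of ∂_2 are all 1, so H_1 ≅ Z^2.
  H_2: rank ker ∂_2 − rank ∂_3 = (16 − 15) − 0 = 1, and there is no ∂_3, so H_2 ≅ Z.

(K is a triangulation of the torus T^2.)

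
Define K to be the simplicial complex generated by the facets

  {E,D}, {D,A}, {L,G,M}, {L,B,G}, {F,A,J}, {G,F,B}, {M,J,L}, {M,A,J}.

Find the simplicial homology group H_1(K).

Fix the vertex order A < B < D < E < F < G < J < L < M and write every simplex with vertices in increasing order. Then dim K = 2 and the simplices of K are:

  0-simplices (9): A, B, D, E, F, G, J, L, M
  1-simplices (15): AD, AF, AJ, AM, BF, BG, BL, DE, FG, FJ, GL, GM, JL, JM, LM
  2-simplices (6): AFJ, AJM, BFG, BGL, GLM, JLM

giving chain groups C_0 ≅ Z^9, C_1 ≅ Z^15, C_2 ≅ Z^6.

The boundary map ∂_1: C_1 → C_0 sends each edge [p,q] (with p < q) to q − p. For instance
  ∂FG = G − F.
The 9×15 boundary matrix has rank 8 and Smith normal form diag(1,1,1,1,1,1,1,1).

∂_2: C_2 → C_1 acts by ∂[p,q,r] = [q,r] − [p,r] + [p,q]. For instance
  ∂BGL = GL − BL + BG,
  ∂GLM = LM − GM + GL.
This gives a 15×6 integer matrix of rank 6; reducing to Smith normal form yields diagonal entries (1,1,1,1,1,1).

Computing H_k = (kernel of ∂_k) / (image of ∂_{k+1}):

  H_1: rank ker ∂_1 − rank ∂_2 = (15 − 8) − 6 = 1, and the invariant factors of ∂_2 are all 1, so H_1 ≅ Z.

H_1 = Z.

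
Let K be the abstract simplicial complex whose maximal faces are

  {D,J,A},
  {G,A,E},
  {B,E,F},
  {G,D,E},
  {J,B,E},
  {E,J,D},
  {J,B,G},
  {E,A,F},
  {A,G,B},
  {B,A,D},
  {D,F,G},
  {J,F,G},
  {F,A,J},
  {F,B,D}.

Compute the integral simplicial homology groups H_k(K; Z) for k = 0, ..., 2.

We work with the vertex ordering A < B < D < E < F < G < J. The simplices of K, each written with vertices in increasing order, are:

  0-simplices (7): A, B, D, E, F, G, J
  1-simplices (21): AB, AD, AE, AF, AG, AJ, BD, BE, BF, BG, BJ, DE, DF, DG, DJ, EF, EG, EJ, FG, FJ, GJ
  2-simplices (14): ABD, ABG, ADJ, AEF, AEG, AFJ, BDF, BEF, BEJ, BGJ, DEG, DEJ, DFG, FGJ

so the chain groups are C_0 ≅ Z^7, C_1 ≅ Z^21, C_2 ≅ Z^14.

∂_1: C_1 → C_0 maps an edge to its endpoints' difference, ∂[p,q] = q − p. For instance
  ∂EG = G − E.
This gives a 7×21 integer matrix of rank 6; reducing to Smith normal form yields diagonal entries (1,1,1,1,1,1).

∂_2: C_2 → C_1 acts by ∂[p,q,r] = [q,r] − [p,r] + [p,q]. For instance
  ∂ABD = BD − AD + AB,
  ∂BEF = EF − BF + BE.
As a 21×14 matrix over Z this has rank 13, with invariant factors (1,1,1,1,1,1,1,1,1,1,1,1,1).

Now H_k = ker ∂_k / im ∂_{k+1}, so:

  H_0: rank C_0 − rank ∂_1 = 7 − 6 = 1, and the invariant factors of ∂_1 are all 1, so H_0 = Z.
  H_1: rank ker ∂_1 − rank ∂_2 = (21 − 6) − 13 = 2, and the invariant factors of ∂_2 are all 1, so H_1 = Z^2.
  H_2: rank ker ∂_2 − rank ∂_3 = (14 − 13) − 0 = 1, and there is no ∂_3, so H_2 = Z.

H_0 = Z,  H_1 = Z^2,  H_2 = Z.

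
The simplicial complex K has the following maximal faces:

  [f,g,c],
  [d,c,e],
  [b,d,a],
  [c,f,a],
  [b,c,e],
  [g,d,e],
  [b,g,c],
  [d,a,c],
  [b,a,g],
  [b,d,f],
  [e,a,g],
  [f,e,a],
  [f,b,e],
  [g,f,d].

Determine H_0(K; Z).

H_0 = Z.

Fix the vertex order a < b < c < d < e < f < g and write every simplex with vertices in increasing order. Then dim K = 2 and the simplices of K are:

  0-simplices (7): a, b, c, d, e, f, g
  1-simplices (21): ab, ac, ad, ae, af, ag, bc, bd, be, bf, bg, cd, ce, cf, cg, de, df, dg, ef, eg, fg
  2-simplices (14): abd, abg, acd, acf, aef, aeg, bce, bcg, bdf, bef, cde, cfg, deg, dfg

giving chain groups C_0 ≅ Z^7, C_1 ≅ Z^21, C_2 ≅ Z^14.

Boundary ∂_1: C_1 → C_0 sends each edge [p,q] (with p < q) to q − p. For instance
  ∂cd = d − c.
The 7×21 boundary matrix has rank 6 and Smith normal form diag(1,1,1,1,1,1).

Boundary ∂_2: C_2 → C_1 maps a triangle to the signed sum of its edges. For instance
  ∂bdf = df − bf + bd,
  ∂dfg = fg − dg + df.
As a 21×14 matrix over Z this has rank 13, with invariant factors (1,1,1,1,1,1,1,1,1,1,1,1,1).

Computing H_k = (kernel of ∂_k) / (image of ∂_{k+1}):

  H_0: rank C_0 − rank ∂_1 = 7 − 6 = 1, and the invariant factors of ∂_1 are all 1, so H_0 ≅ Z.

(K is a triangulation of the torus T^2.)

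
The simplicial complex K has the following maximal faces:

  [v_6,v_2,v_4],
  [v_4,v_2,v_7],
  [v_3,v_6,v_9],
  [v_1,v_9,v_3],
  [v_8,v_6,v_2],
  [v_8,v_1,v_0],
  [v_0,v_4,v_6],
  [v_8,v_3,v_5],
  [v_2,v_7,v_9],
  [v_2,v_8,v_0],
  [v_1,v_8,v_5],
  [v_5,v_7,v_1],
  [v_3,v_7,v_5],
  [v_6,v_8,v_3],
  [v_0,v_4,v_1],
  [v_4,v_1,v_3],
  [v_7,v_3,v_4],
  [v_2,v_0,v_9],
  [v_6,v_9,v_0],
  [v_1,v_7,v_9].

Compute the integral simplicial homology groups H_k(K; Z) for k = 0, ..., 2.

We work with the vertex ordering v_0 < v_1 < v_2 < v_3 < v_4 < v_5 < v_6 < v_7 < v_8 < v_9. The simplices of K, each written with vertices in increasing order, are:

  0-simplices (10): [v_0], [v_1], [v_2], [v_3], [v_4], [v_5], [v_6], [v_7], [v_8], [v_9]
  1-simplices (30): (30 of them)
  2-simplices (20): (20 of them)

Hence C_0 ≅ Z^10, C_1 ≅ Z^30, C_2 ≅ Z^20.

∂_1: C_1 → C_0 is given by ∂[p,q] = [q] − [p]. For instance
  ∂[v_1,v_5] = [v_5] − [v_1].
This gives a 10×30 integer matrix of rank 9; reducing to Smith normal form yields diagonal entries (1,1,1,1,1,1,1,1,1).

∂_2: C_2 → C_1 sends each 2-simplex [p,q,r] to [q,r] − [p,r] + [p,q]. For instance
  ∂[v_0,v_4,v_6] = [v_4,v_6] − [v_0,v_6] + [v_0,v_4],
  ∂[v_1,v_7,v_9] = [v_7,v_9] − [v_1,v_9] + [v_1,v_7].
The 30×20 boundary matrix has rank 20 and Smith normal form diag(1,1,1,1,1,1,1,1,1,1,1,1,1,1,1,1,1,1,1,2).

Computing H_k = (kernel of ∂_k) / (image of ∂_{k+1}):

  H_0: rank C_0 − rank ∂_1 = 10 − 9 = 1, and the invariant factors of ∂_1 are all 1, so H_0 ≅ Z.
  H_1: rank ker ∂_1 − rank ∂_2 = (30 − 9) − 20 = 1, and ∂_2 has invariant factor 2 > 1, so H_1 ≅ Z × Z/2.
  H_2: rank ker ∂_2 − rank ∂_3 = (20 − 20) − 0 = 0, and there is no ∂_3, so H_2 ≅ 0.

As a check, the Euler characteristic is 10 − 30 + 20 = 0, which agrees with 1 − 1 + 0 = 0.

H_0 = Z,  H_1 = Z × Z/2,  H_2 = 0.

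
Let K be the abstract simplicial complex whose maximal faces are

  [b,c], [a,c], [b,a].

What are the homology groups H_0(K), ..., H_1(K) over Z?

Take the total order a < b < c on the vertex set. Then K (dimension 1) consists of the simplices:

  0-simplices (3): a, b, c
  1-simplices (3): ab, ac, bc

giving chain groups C_0 ≅ Z^3, C_1 ≅ Z^3.

∂_1: C_1 → C_0 is given by ∂[p,q] = [q] − [p]. For instance
  ∂ac = c − a.
The resulting 3×3 matrix has rank 2, and its Smith normal form has invariant factors (1,1).

From H_k ≅ ker(∂_k) / im(∂_{k+1}) we obtain:

  H_0: rank C_0 − rank ∂_1 = 3 − 2 = 1, and the invariant factors of ∂_1 are all 1, so H_0 = Z.
  H_1: rank ker ∂_1 − rank ∂_2 = (3 − 2) − 0 = 1, and there is no ∂_2, so H_1 = Z.

As a check, the Euler characteristic is 3 − 3 = 0, which agrees with 1 − 1 = 0.
(K is a triangulation of the circle S^1.)

H_0 ≅ Z,  H_1 ≅ Z.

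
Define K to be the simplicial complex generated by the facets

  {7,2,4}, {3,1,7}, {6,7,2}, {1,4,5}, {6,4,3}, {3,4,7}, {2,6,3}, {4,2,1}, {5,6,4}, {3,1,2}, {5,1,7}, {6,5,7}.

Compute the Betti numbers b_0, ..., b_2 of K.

b_0 = 1, b_1 = 0, b_2 = 0.

Take the total order 1 < 2 < 3 < 4 < 5 < 6 < 7 on the vertex set. Then K (dimension 2) consists of the simplices:

  0-simplices (7): [1], [2], [3], [4], [5], [6], [7]
  1-simplices (18): [1,2], [1,3], [1,4], [1,5], [1,7], [2,3], [2,4], [2,6], [2,7], [3,4], [3,6], [3,7], [4,5], [4,6], [4,7], [5,6], [5,7], [6,7]
  2-simplices (12): [1,2,3], [1,2,4], [1,3,7], [1,4,5], [1,5,7], [2,3,6], [2,4,7], [2,6,7], [3,4,6], [3,4,7], [4,5,6], [5,6,7]

so the chain groups are C_0 ≅ Z^7, C_1 ≅ Z^18, C_2 ≅ Z^12.

The boundary map ∂_1: C_1 → C_0 sends each edge [p,q] (with p < q) to q − p. For instance
  ∂[1,3] = [3] − [1].
The resulting 7×18 matrix has rank 6, and its Smith normal form has invariant factors (1,1,1,1,1,1).

Boundary ∂_2: C_2 → C_1 acts by ∂[p,q,r] = [q,r] − [p,r] + [p,q]. For instance
  ∂[2,3,6] = [3,6] − [2,6] + [2,3],
  ∂[1,2,4] = [2,4] − [1,4] + [1,2].
The 18×12 boundary matrix has rank 12 and Smith normal form diag(1,1,1,1,1,1,1,1,1,1,1,2).

Now H_k = ker ∂_k / im ∂_{k+1}, so:

  H_0: rank C_0 − rank ∂_1 = 7 − 6 = 1, and the invariant factors of ∂_1 are all 1, so H_0 ≅ Z.
  H_1: rank ker ∂_1 − rank ∂_2 = (18 − 6) − 12 = 0, and ∂_2 has invariant factor 2 > 1, so H_1 ≅ Z/2.
  H_2: rank ker ∂_2 − rank ∂_3 = (12 − 12) − 0 = 0, and there is no ∂_3, so H_2 ≅ 0.

Hence the Betti numbers are b_0 = 1, b_1 = 0, b_2 = 0.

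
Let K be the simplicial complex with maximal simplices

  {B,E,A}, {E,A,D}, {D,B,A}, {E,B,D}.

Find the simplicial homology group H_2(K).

We work with the vertex ordering A < B < D < E. The simplices of K, each written with vertices in increasing order, are:

  0-simplices (4): A, B, D, E
  1-simplices (6): AB, AD, AE, BD, BE, DE
  2-simplices (4): ABD, ABE, ADE, BDE

so the chain groups are C_0 ≅ Z^4, C_1 ≅ Z^6, C_2 ≅ Z^4.

∂_1: C_1 → C_0 maps an edge to its endpoints' difference, ∂[p,q] = q − p. For instance
  ∂BE = E − B.
This gives a 4×6 integer matrix of rank 3; reducing to Smith normal form yields diagonal entries (1,1,1).

Boundary ∂_2: C_2 → C_1 maps a triangle to the signed sum of its edges. For instance
  ∂ABE = BE − AE + AB,
  ∂ADE = DE − AE + AD.
The 6×4 boundary matrix has rank 3 and Smith normal form diag(1,1,1).

From H_k ≅ ker(∂_k) / im(∂_{k+1}) we obtain:

  H_2: rank ker ∂_2 − rank ∂_3 = (4 − 3) − 0 = 1, and there is no ∂_3, so H_2 ≅ Z.

H_2 ≅ Z.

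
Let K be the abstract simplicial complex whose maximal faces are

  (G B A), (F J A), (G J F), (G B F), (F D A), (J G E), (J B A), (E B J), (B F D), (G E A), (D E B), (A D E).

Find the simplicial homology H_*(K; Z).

K has 7 vertices, 18 edges, 12 triangles.
rank ∂_0 = 0, rank ∂_1 = 6 ⇒ b_0 = 7 − 0 − 6 = 1; all invariant factors of ∂_1 are 1 so no torsion. So H_0 ≅ Z.
rank ∂_1 = 6, rank ∂_2 = 12 ⇒ b_1 = 18 − 6 − 12 = 0; ∂_2 has invariant factor(s) [2] giving torsion. So H_1 ≅ Z/2.
rank ∂_2 = 12, rank ∂_3 = 0 ⇒ b_2 = 12 − 12 − 0 = 0. So H_2 ≅ 0.

H_0 ≅ Z,  H_1 ≅ Z/2,  H_2 = 0.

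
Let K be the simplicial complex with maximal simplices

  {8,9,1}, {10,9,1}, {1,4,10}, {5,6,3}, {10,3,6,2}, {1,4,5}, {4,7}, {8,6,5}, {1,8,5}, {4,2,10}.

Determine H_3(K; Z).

H_3 = 0.

Take the total order 1 < 2 < 3 < 4 < 5 < 6 < 7 < 8 < 9 < 10 on the vertex set. Then K (dimension 3) consists of the simplices:

  0-simplices (10): [1], [2], [3], [4], [5], [6], [7], [8], [9], [10]
  1-simplices (21): [1,4], [1,5], [1,8], [1,9], [1,10], [2,3], [2,4], [2,6], [2,10], [3,5], [3,6], [3,10], [4,5], [4,7], [4,10], [5,6], [5,8], [6,8], [6,10], [8,9], [9,10]
  2-simplices (12): [1,4,5], [1,4,10], [1,5,8], [1,8,9], [1,9,10], [2,3,6], [2,3,10], [2,4,10], [2,6,10], [3,5,6], [3,6,10], [5,6,8]
  3-simplices (1): [2,3,6,10]

so the chain groups are C_0 ≅ Z^10, C_1 ≅ Z^21, C_2 ≅ Z^12, C_3 ≅ Z^1.

Boundary ∂_1: C_1 → C_0 sends each edge [p,q] (with p < q) to q − p. For instance
  ∂[3,5] = [5] − [3].
The resulting 10×21 matrix has rank 9, and its Smith normal form has invariant factors (1,1,1,1,1,1,1,1,1).

The boundary map ∂_2: C_2 → C_1 sends each 2-simplex [p,q,r] to [q,r] − [p,r] + [p,q]. For instance
  ∂[1,4,5] = [4,5] − [1,5] + [1,4],
  ∂[2,3,6] = [3,6] − [2,6] + [2,3].
This gives a 21×12 integer matrix of rank 11; reducing to Smith normal form yields diagonal entries (1,1,1,1,1,1,1,1,1,1,1).

Boundary ∂_3: C_3 → C_2 sends each 3-simplex σ to the alternating sum Σ_i (−1)^i (σ with its i-th vertex removed). For instance
  ∂[2,3,6,10] = [3,6,10] − [2,6,10] + [2,3,10] − [2,3,6].
The resulting 12×1 matrix has rank 1, and its Smith normal form has invariant factors (1).

Now H_k = ker ∂_k / im ∂_{k+1}, so:

  H_3: rank ker ∂_3 − rank ∂_4 = (1 − 1) − 0 = 0, and there is no ∂_4, so H_3 ≅ 0.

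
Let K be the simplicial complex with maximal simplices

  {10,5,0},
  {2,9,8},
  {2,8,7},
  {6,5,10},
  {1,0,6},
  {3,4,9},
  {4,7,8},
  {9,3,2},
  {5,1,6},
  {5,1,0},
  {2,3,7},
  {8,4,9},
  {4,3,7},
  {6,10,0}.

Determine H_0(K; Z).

H_0 ≅ Z^2.

Order the vertices as 0 < 1 < 2 < 3 < 4 < 5 < 6 < 7 < 8 < 9 < 10. Listing each simplex with vertices in this order, K has dimension 2 with simplices:

  0-simplices (11): [0], [1], [2], [3], [4], [5], [6], [7], [8], [9], [10]
  1-simplices (21): [0,1], [0,5], [0,6], [0,10], [1,5], [1,6], [2,3], [2,7], [2,8], [2,9], [3,4], [3,7], [3,9], [4,7], [4,8], [4,9], [5,6], [5,10], [6,10], [7,8], [8,9]
  2-simplices (14): [0,1,5], [0,1,6], [0,5,10], [0,6,10], [1,5,6], [2,3,7], [2,3,9], [2,7,8], [2,8,9], [3,4,7], [3,4,9], [4,7,8], [4,8,9], [5,6,10]

Hence C_0 ≅ Z^11, C_1 ≅ Z^21, C_2 ≅ Z^14.

The boundary map ∂_1: C_1 → C_0 is given by ∂[p,q] = [q] − [p]. For instance
  ∂[1,5] = [5] − [1].
The resulting 11×21 matrix has rank 9, and its Smith normal form has invariant factors (1,1,1,1,1,1,1,1,1).

∂_2: C_2 → C_1 acts by ∂[p,q,r] = [q,r] − [p,r] + [p,q]. For instance
  ∂[0,6,10] = [6,10] − [0,10] + [0,6],
  ∂[0,1,6] = [1,6] − [0,6] + [0,1].
As a 21×14 matrix over Z this has rank 12, with invariant factors (1,1,1,1,1,1,1,1,1,1,1,1).

From H_k ≅ ker(∂_k) / im(∂_{k+1}) we obtain:

  H_0: rank C_0 − rank ∂_1 = 11 − 9 = 2, and the invariant factors of ∂_1 are all 1, so H_0 ≅ Z^2.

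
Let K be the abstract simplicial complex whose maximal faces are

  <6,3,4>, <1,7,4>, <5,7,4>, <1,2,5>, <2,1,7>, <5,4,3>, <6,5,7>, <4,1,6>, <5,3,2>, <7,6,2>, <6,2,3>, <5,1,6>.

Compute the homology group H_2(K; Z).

Fix the vertex order 1 < 2 < 3 < 4 < 5 < 6 < 7 and write every simplex with vertices in increasing order. Then dim K = 2 and the simplices of K are:

  0-simplices (7): [1], [2], [3], [4], [5], [6], [7]
  1-simplices (18): [1,2], [1,4], [1,5], [1,6], [1,7], [2,3], [2,5], [2,6], [2,7], [3,4], [3,5], [3,6], [4,5], [4,6], [4,7], [5,6], [5,7], [6,7]
  2-simplices (12): [1,2,5], [1,2,7], [1,4,6], [1,4,7], [1,5,6], [2,3,5], [2,3,6], [2,6,7], [3,4,5], [3,4,6], [4,5,7], [5,6,7]

so the chain groups are C_0 ≅ Z^7, C_1 ≅ Z^18, C_2 ≅ Z^12.

∂_1: C_1 → C_0 maps an edge to its endpoints' difference, ∂[p,q] = q − p.
The resulting 7×18 matrix has rank 6, and its Smith normal form has invariant factors (1,1,1,1,1,1).

∂_2: C_2 → C_1 sends each 2-simplex [p,q,r] to [q,r] − [p,r] + [p,q]. For instance
  ∂[3,4,6] = [4,6] − [3,6] + [3,4],
  ∂[1,2,7] = [2,7] − [1,7] + [1,2].
The 18×12 boundary matrix has rank 12 and Smith normal form diag(1,1,1,1,1,1,1,1,1,1,1,2).

From H_k ≅ ker(∂_k) / im(∂_{k+1}) we obtain:

  H_2: rank ker ∂_2 − rank ∂_3 = (12 − 12) − 0 = 0, and there is no ∂_3, so H_2 = 0.

H_2 ≅ 0.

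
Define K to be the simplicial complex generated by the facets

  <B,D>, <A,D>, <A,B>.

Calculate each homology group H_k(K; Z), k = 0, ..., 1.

H_0 ≅ Z,  H_1 ≅ Z.

We work with the vertex ordering A < B < D. The simplices of K, each written with vertices in increasing order, are:

  0-simplices (3): A, B, D
  1-simplices (3): AB, AD, BD

so the chain groups are C_0 ≅ Z^3, C_1 ≅ Z^3.

∂_1: C_1 → C_0 maps an edge to its endpoints' difference, ∂[p,q] = q − p. For instance
  ∂AB = B − A.
The resulting 3×3 matrix has rank 2, and its Smith normal form has invariant factors (1,1).

From H_k ≅ ker(∂_k) / im(∂_{k+1}) we obtain:

  H_0: rank C_0 − rank ∂_1 = 3 − 2 = 1, and the invariant factors of ∂_1 are all 1, so H_0 = Z.
  H_1: rank ker ∂_1 − rank ∂_2 = (3 − 2) − 0 = 1, and there is no ∂_2, so H_1 = Z.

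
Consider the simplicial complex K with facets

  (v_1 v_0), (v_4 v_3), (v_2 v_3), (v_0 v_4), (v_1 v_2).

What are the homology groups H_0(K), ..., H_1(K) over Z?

H_0 ≅ Z,  H_1 ≅ Z.

Take the total order v_0 < v_1 < v_2 < v_3 < v_4 on the vertex set. Then K (dimension 1) consists of the simplices:

  0-simplices (5): [v_0], [v_1], [v_2], [v_3], [v_4]
  1-simplices (5): [v_0,v_1], [v_0,v_4], [v_1,v_2], [v_2,v_3], [v_3,v_4]

Hence C_0 ≅ Z^5, C_1 ≅ Z^5.

∂_1: C_1 → C_0 is given by ∂[p,q] = [q] − [p]. For instance
  ∂[v_3,v_4] = [v_4] − [v_3].
This gives a 5×5 integer matrix of rank 4; reducing to Smith normal form yields diagonal entries (1,1,1,1).

Reading off H_k = ker ∂_k / im ∂_{k+1}:

  H_0: rank C_0 − rank ∂_1 = 5 − 4 = 1, and the invariant factors of ∂_1 are all 1, so H_0 ≅ Z.
  H_1: rank ker ∂_1 − rank ∂_2 = (5 − 4) − 0 = 1, and there is no ∂_2, so H_1 ≅ Z.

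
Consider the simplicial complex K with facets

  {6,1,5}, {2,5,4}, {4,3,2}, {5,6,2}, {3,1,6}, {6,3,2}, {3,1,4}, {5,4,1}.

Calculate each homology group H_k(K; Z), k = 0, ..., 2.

H_0 = Z,  H_1 = 0,  H_2 = Z.

Take the total order 1 < 2 < 3 < 4 < 5 < 6 on the vertex set. Then K (dimension 2) consists of the simplices:

  0-simplices (6): [1], [2], [3], [4], [5], [6]
  1-simplices (12): [1,3], [1,4], [1,5], [1,6], [2,3], [2,4], [2,5], [2,6], [3,4], [3,6], [4,5], [5,6]
  2-simplices (8): [1,3,4], [1,3,6], [1,4,5], [1,5,6], [2,3,4], [2,3,6], [2,4,5], [2,5,6]

giving chain groups C_0 ≅ Z^6, C_1 ≅ Z^12, C_2 ≅ Z^8.

Boundary ∂_1: C_1 → C_0 is given by ∂[p,q] = [q] − [p]. For instance
  ∂[1,4] = [4] − [1].
The 6×12 boundary matrix has rank 5 and Smith normal form diag(1,1,1,1,1).

∂_2: C_2 → C_1 sends each 2-simplex [p,q,r] to [q,r] − [p,r] + [p,q]. For instance
  ∂[1,4,5] = [4,5] − [1,5] + [1,4],
  ∂[1,3,6] = [3,6] − [1,6] + [1,3].
This gives a 12×8 integer matrix of rank 7; reducing to Smith normal form yields diagonal entries (1,1,1,1,1,1,1).

Reading off H_k = ker ∂_k / im ∂_{k+1}:

  H_0: rank C_0 − rank ∂_1 = 6 − 5 = 1, and the invariant factors of ∂_1 are all 1, so H_0 = Z.
  H_1: rank ker ∂_1 − rank ∂_2 = (12 − 5) − 7 = 0, and the invariant factors of ∂_2 are all 1, so H_1 = 0.
  H_2: rank ker ∂_2 − rank ∂_3 = (8 − 7) − 0 = 1, and there is no ∂_3, so H_2 = Z.

As a check, the Euler characteristic is 6 − 12 + 8 = 2, which agrees with 1 − 0 + 1 = 2.
(K is a triangulation of the 2-sphere S^2.)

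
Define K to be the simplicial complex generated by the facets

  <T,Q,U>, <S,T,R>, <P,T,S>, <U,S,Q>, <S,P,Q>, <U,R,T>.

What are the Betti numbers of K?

b_0 = 1, b_1 = 1, b_2 = 0.

K has 6 vertices, 12 edges, 6 triangles.
rank ∂_0 = 0, rank ∂_1 = 5 ⇒ b_0 = 6 − 0 − 5 = 1; all invariant factors of ∂_1 are 1 so no torsion. So H_0 ≅ Z.
rank ∂_1 = 5, rank ∂_2 = 6 ⇒ b_1 = 12 − 5 − 6 = 1; all invariant factors of ∂_2 are 1 so no torsion. So H_1 ≅ Z.
rank ∂_2 = 6, rank ∂_3 = 0 ⇒ b_2 = 6 − 6 − 0 = 0. So H_2 ≅ 0.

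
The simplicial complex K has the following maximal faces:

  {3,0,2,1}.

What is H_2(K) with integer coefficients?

Order the vertices as 0 < 1 < 2 < 3. Listing each simplex with vertices in this order, K has dimension 3 with simplices:

  0-simplices (4): [0], [1], [2], [3]
  1-simplices (6): [0,1], [0,2], [0,3], [1,2], [1,3], [2,3]
  2-simplices (4): [0,1,2], [0,1,3], [0,2,3], [1,2,3]
  3-simplices (1): [0,1,2,3]

so the chain groups are C_0 ≅ Z^4, C_1 ≅ Z^6, C_2 ≅ Z^4, C_3 ≅ Z^1.

Boundary ∂_1: C_1 → C_0 is given by ∂[p,q] = [q] − [p]. For instance
  ∂[0,3] = [3] − [0].
As a 4×6 matrix over Z this has rank 3, with invariant factors (1,1,1).

Boundary ∂_2: C_2 → C_1 acts by ∂[p,q,r] = [q,r] − [p,r] + [p,q]. For instance
  ∂[1,2,3] = [2,3] − [1,3] + [1,2],
  ∂[0,1,2] = [1,2] − [0,2] + [0,1].
This gives a 6×4 integer matrix of rank 3; reducing to Smith normal form yields diagonal entries (1,1,1).

∂_3: C_3 → C_2 sends each 3-simplex σ to the alternating sum Σ_i (−1)^i (σ with its i-th vertex removed). For instance
  ∂[0,1,2,3] = [1,2,3] − [0,2,3] + [0,1,3] − [0,1,2].
As a 4×1 matrix over Z this has rank 1, with invariant factors (1).

From H_k ≅ ker(∂_k) / im(∂_{k+1}) we obtain:

  H_2: rank ker ∂_2 − rank ∂_3 = (4 − 3) − 1 = 0, and the invariant factors of ∂_3 are all 1, so H_2 = 0.

H_2 = 0.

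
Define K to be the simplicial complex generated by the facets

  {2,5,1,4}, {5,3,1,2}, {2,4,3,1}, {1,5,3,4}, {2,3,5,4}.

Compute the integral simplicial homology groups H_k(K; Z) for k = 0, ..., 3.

Order the vertices as 1 < 2 < 3 < 4 < 5. Listing each simplex with vertices in this order, K has dimension 3 with simplices:

  0-simplices (5): [1], [2], [3], [4], [5]
  1-simplices (10): [1,2], [1,3], [1,4], [1,5], [2,3], [2,4], [2,5], [3,4], [3,5], [4,5]
  2-simplices (10): [1,2,3], [1,2,4], [1,2,5], [1,3,4], [1,3,5], [1,4,5], [2,3,4], [2,3,5], [2,4,5], [3,4,5]
  3-simplices (5): [1,2,3,4], [1,2,3,5], [1,2,4,5], [1,3,4,5], [2,3,4,5]

Hence C_0 ≅ Z^5, C_1 ≅ Z^10, C_2 ≅ Z^10, C_3 ≅ Z^5.

Boundary ∂_1: C_1 → C_0 maps an edge to its endpoints' difference, ∂[p,q] = q − p.
The 5×10 boundary matrix has rank 4 and Smith normal form diag(1,1,1,1).

Boundary ∂_2: C_2 → C_1 maps a triangle to the signed sum of its edges. For instance
  ∂[1,2,3] = [2,3] − [1,3] + [1,2],
  ∂[2,3,5] = [3,5] − [2,5] + [2,3].
The 10×10 boundary matrix has rank 6 and Smith normal form diag(1,1,1,1,1,1).

The boundary map ∂_3: C_3 → C_2 sends each 3-simplex σ to the alternating sum Σ_i (−1)^i (σ with its i-th vertex removed). For instance
  ∂[2,3,4,5] = [3,4,5] − [2,4,5] + [2,3,5] − [2,3,4],
  ∂[1,2,3,4] = [2,3,4] − [1,3,4] + [1,2,4] − [1,2,3].
The resulting 10×5 matrix has rank 4, and its Smith normal form has invariant factors (1,1,1,1).

Reading off H_k = ker ∂_k / im ∂_{k+1}:

  H_0: rank C_0 − rank ∂_1 = 5 − 4 = 1, and the invariant factors of ∂_1 are all 1, so H_0 ≅ Z.
  H_1: rank ker ∂_1 − rank ∂_2 = (10 − 4) − 6 = 0, and the invariant factors of ∂_2 are all 1, so H_1 ≅ 0.
  H_2: rank ker ∂_2 − rank ∂_3 = (10 − 6) − 4 = 0, and the invariant factors of ∂_3 are all 1, so H_2 ≅ 0.
  H_3: rank ker ∂_3 − rank ∂_4 = (5 − 4) − 0 = 1, and there is no ∂_4, so H_3 ≅ Z.

As a check, the Euler characteristic is 5 − 10 + 10 − 5 = 0, which agrees with 1 − 0 + 0 − 1 = 0.

H_0 = Z,  H_1 = 0,  H_2 = 0,  H_3 = Z.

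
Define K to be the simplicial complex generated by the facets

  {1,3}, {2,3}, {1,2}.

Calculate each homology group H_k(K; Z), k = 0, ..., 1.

H_0 = Z,  H_1 = Z.

K has 3 vertices, 3 edges.
rank ∂_0 = 0, rank ∂_1 = 2 ⇒ b_0 = 3 − 0 − 2 = 1; all invariant factors of ∂_1 are 1 so no torsion. So H_0 = Z.
rank ∂_1 = 2, rank ∂_2 = 0 ⇒ b_1 = 3 − 2 − 0 = 1. So H_1 = Z.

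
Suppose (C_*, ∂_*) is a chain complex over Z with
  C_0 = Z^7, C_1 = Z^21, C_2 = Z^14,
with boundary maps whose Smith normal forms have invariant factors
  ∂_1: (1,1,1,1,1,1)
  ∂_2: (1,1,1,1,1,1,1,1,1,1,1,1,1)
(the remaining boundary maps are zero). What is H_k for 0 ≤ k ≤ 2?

H_0: b_0 = 7 − 0 − 6 = 1; torsion from ∂_1 factors > 1: none. So H_0 = Z.
H_1: b_1 = 21 − 6 − 13 = 2; torsion from ∂_2 factors > 1: none. So H_1 = Z^2.
H_2: b_2 = 14 − 13 − 0 = 1; torsion from ∂_3 factors > 1: none. So H_2 = Z.

H_0 = Z,  H_1 = Z^2,  H_2 = Z.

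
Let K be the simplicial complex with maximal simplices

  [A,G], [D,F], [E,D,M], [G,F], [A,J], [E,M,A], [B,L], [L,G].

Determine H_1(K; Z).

H_1 ≅ Z.

Take the total order A < B < D < E < F < G < J < L < M on the vertex set. Then K (dimension 2) consists of the simplices:

  0-simplices (9): A, B, D, E, F, G, J, L, M
  1-simplices (11): AE, AG, AJ, AM, BL, DE, DF, DM, EM, FG, GL
  2-simplices (2): AEM, DEM

Hence C_0 ≅ Z^9, C_1 ≅ Z^11, C_2 ≅ Z^2.

∂_1: C_1 → C_0 sends each edge [p,q] (with p < q) to q − p. For instance
  ∂DE = E − D.
The resulting 9×11 matrix has rank 8, and its Smith normal form has invariant factors (1,1,1,1,1,1,1,1).

∂_2: C_2 → C_1 acts by ∂[p,q,r] = [q,r] − [p,r] + [p,q]. For instance
  ∂DEM = EM − DM + DE,
  ∂AEM = EM − AM + AE.
This gives a 11×2 integer matrix of rank 2; reducing to Smith normal form yields diagonal entries (1,1).

Now H_k = ker ∂_k / im ∂_{k+1}, so:

  H_1: rank ker ∂_1 − rank ∂_2 = (11 − 8) − 2 = 1, and the invariant factors of ∂_2 are all 1, so H_1 = Z.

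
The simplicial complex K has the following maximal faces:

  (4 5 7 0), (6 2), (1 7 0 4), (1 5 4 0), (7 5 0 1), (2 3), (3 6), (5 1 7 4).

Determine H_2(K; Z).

Fix the vertex order 0 < 1 < 2 < 3 < 4 < 5 < 6 < 7 and write every simplex with vertices in increasing order. Then dim K = 3 and the simplices of K are:

  0-simplices (8): [0], [1], [2], [3], [4], [5], [6], [7]
  1-simplices (13): [0,1], [0,4], [0,5], [0,7], [1,4], [1,5], [1,7], [2,3], [2,6], [3,6], [4,5], [4,7], [5,7]
  2-simplices (10): [0,1,4], [0,1,5], [0,1,7], [0,4,5], [0,4,7], [0,5,7], [1,4,5], [1,4,7], [1,5,7], [4,5,7]
  3-simplices (5): [0,1,4,5], [0,1,4,7], [0,1,5,7], [0,4,5,7], [1,4,5,7]

Hence C_0 ≅ Z^8, C_1 ≅ Z^13, C_2 ≅ Z^10, C_3 ≅ Z^5.

The boundary map ∂_1: C_1 → C_0 maps an edge to its endpoints' difference, ∂[p,q] = q − p.
This gives a 8×13 integer matrix of rank 6; reducing to Smith normal form yields diagonal entries (1,1,1,1,1,1).

The boundary map ∂_2: C_2 → C_1 acts by ∂[p,q,r] = [q,r] − [p,r] + [p,q]. For instance
  ∂[1,4,7] = [4,7] − [1,7] + [1,4],
  ∂[4,5,7] = [5,7] − [4,7] + [4,5].
The resulting 13×10 matrix has rank 6, and its Smith normal form has invariant factors (1,1,1,1,1,1).

The boundary map ∂_3: C_3 → C_2 sends each 3-simplex σ to the alternating sum Σ_i (−1)^i (σ with its i-th vertex removed). For instance
  ∂[1,4,5,7] = [4,5,7] − [1,5,7] + [1,4,7] − [1,4,5],
  ∂[0,4,5,7] = [4,5,7] − [0,5,7] + [0,4,7] − [0,4,5].
The 10×5 boundary matrix has rank 4 and Smith normal form diag(1,1,1,1).

Computing H_k = (kernel of ∂_k) / (image of ∂_{k+1}):

  H_2: rank ker ∂_2 − rank ∂_3 = (10 − 6) − 4 = 0, and the invariant factors of ∂_3 are all 1, so H_2 = 0.

H_2 ≅ 0.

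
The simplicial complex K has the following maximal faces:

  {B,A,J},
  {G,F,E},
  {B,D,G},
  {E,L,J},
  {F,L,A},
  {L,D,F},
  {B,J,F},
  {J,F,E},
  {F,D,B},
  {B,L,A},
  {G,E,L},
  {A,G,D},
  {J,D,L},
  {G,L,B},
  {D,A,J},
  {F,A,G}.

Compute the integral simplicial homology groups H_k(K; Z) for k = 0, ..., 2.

Take the total order A < B < D < E < F < G < J < L on the vertex set. Then K (dimension 2) consists of the simplices:

  0-simplices (8): A, B, D, E, F, G, J, L
  1-simplices (24): AB, AD, AF, AG, AJ, AL, BD, BF, BG, BJ, BL, DF, DG, DJ, DL, EF, EG, EJ, EL, FG, FJ, FL, GL, JL
  2-simplices (16): ABJ, ABL, ADG, ADJ, AFG, AFL, BDF, BDG, BFJ, BGL, DFL, DJL, EFG, EFJ, EGL, EJL

so the chain groups are C_0 ≅ Z^8, C_1 ≅ Z^24, C_2 ≅ Z^16.

Boundary ∂_1: C_1 → C_0 sends each edge [p,q] (with p < q) to q − p. For instance
  ∂FG = G − F.
The 8×24 boundary matrix has rank 7 and Smith normal form diag(1,1,1,1,1,1,1).

∂_2: C_2 → C_1 sends each 2-simplex [p,q,r] to [q,r] − [p,r] + [p,q]. For instance
  ∂BFJ = FJ − BJ + BF,
  ∂BDG = DG − BG + BD.
This gives a 24×16 integer matrix of rank 15; reducing to Smith normal form yields diagonal entries (1,1,1,1,1,1,1,1,1,1,1,1,1,1,1).

Computing H_k = (kernel of ∂_k) / (image of ∂_{k+1}):

  H_0: rank C_0 − rank ∂_1 = 8 − 7 = 1, and the invariant factors of ∂_1 are all 1, so H_0 = Z.
  H_1: rank ker ∂_1 − rank ∂_2 = (24 − 7) − 15 = 2, and the invariant factors of ∂_2 are all 1, so H_1 = Z^2.
  H_2: rank ker ∂_2 − rank ∂_3 = (16 − 15) − 0 = 1, and there is no ∂_3, so H_2 = Z.

As a check, the Euler characteristic is 8 − 24 + 16 = 0, which agrees with 1 − 2 + 1 = 0.

H_0 = Z,  H_1 = Z^2,  H_2 = Z.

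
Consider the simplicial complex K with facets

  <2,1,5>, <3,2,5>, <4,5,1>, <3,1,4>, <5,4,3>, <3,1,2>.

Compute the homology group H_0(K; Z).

Take the total order 1 < 2 < 3 < 4 < 5 on the vertex set. Then K (dimension 2) consists of the simplices:

  0-simplices (5): [1], [2], [3], [4], [5]
  1-simplices (9): [1,2], [1,3], [1,4], [1,5], [2,3], [2,5], [3,4], [3,5], [4,5]
  2-simplices (6): [1,2,3], [1,2,5], [1,3,4], [1,4,5], [2,3,5], [3,4,5]

Hence C_0 ≅ Z^5, C_1 ≅ Z^9, C_2 ≅ Z^6.

The boundary map ∂_1: C_1 → C_0 sends each edge [p,q] (with p < q) to q − p.
This gives a 5×9 integer matrix of rank 4; reducing to Smith normal form yields diagonal entries (1,1,1,1).

∂_2: C_2 → C_1 sends each 2-simplex [p,q,r] to [q,r] − [p,r] + [p,q]. For instance
  ∂[1,3,4] = [3,4] − [1,4] + [1,3],
  ∂[1,2,3] = [2,3] − [1,3] + [1,2].
This gives a 9×6 integer matrix of rank 5; reducing to Smith normal form yields diagonal entries (1,1,1,1,1).

Computing H_k = (kernel of ∂_k) / (image of ∂_{k+1}):

  H_0: rank C_0 − rank ∂_1 = 5 − 4 = 1, and the invariant factors of ∂_1 are all 1, so H_0 = Z.

(K is a triangulation of the 2-sphere S^2.)

H_0 ≅ Z.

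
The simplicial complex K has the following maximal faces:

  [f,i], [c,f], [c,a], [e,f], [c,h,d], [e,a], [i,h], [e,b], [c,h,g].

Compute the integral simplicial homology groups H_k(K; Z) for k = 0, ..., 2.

Order the vertices as a < b < c < d < e < f < g < h < i. Listing each simplex with vertices in this order, K has dimension 2 with simplices:

  0-simplices (9): a, b, c, d, e, f, g, h, i
  1-simplices (12): ac, ae, be, cd, cf, cg, ch, dh, ef, fi, gh, hi
  2-simplices (2): cdh, cgh

giving chain groups C_0 ≅ Z^9, C_1 ≅ Z^12, C_2 ≅ Z^2.

∂_1: C_1 → C_0 is given by ∂[p,q] = [q] − [p].
As a 9×12 matrix over Z this has rank 8, with invariant factors (1,1,1,1,1,1,1,1).

The boundary map ∂_2: C_2 → C_1 maps a triangle to the signed sum of its edges. For instance
  ∂cgh = gh − ch + cg,
  ∂cdh = dh − ch + cd.
The 12×2 boundary matrix has rank 2 and Smith normal form diag(1,1).

Computing H_k = (kernel of ∂_k) / (image of ∂_{k+1}):

  H_0: rank C_0 − rank ∂_1 = 9 − 8 = 1, and the invariant factors of ∂_1 are all 1, so H_0 ≅ Z.
  H_1: rank ker ∂_1 − rank ∂_2 = (12 − 8) − 2 = 2, and the invariant factors of ∂_2 are all 1, so H_1 ≅ Z^2.
  H_2: rank ker ∂_2 − rank ∂_3 = (2 − 2) − 0 = 0, and there is no ∂_3, so H_2 ≅ 0.

As a check, the Euler characteristic is 9 − 12 + 2 = -1, which agrees with 1 − 2 + 0 = -1.

H_0 = Z,  H_1 = Z^2,  H_2 = 0.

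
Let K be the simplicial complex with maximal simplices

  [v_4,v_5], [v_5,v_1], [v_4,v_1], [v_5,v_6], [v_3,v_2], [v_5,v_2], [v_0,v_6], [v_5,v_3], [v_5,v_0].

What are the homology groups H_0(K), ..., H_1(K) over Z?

H_0 ≅ Z,  H_1 ≅ Z^3.

Take the total order v_0 < v_1 < v_2 < v_3 < v_4 < v_5 < v_6 on the vertex set. Then K (dimension 1) consists of the simplices:

  0-simplices (7): [v_0], [v_1], [v_2], [v_3], [v_4], [v_5], [v_6]
  1-simplices (9): [v_0,v_5], [v_0,v_6], [v_1,v_4], [v_1,v_5], [v_2,v_3], [v_2,v_5], [v_3,v_5], [v_4,v_5], [v_5,v_6]

so the chain groups are C_0 ≅ Z^7, C_1 ≅ Z^9.

Boundary ∂_1: C_1 → C_0 sends each edge [p,q] (with p < q) to q − p. For instance
  ∂[v_1,v_4] = [v_4] − [v_1].
The resulting 7×9 matrix has rank 6, and its Smith normal form has invariant factors (1,1,1,1,1,1).

From H_k ≅ ker(∂_k) / im(∂_{k+1}) we obtain:

  H_0: rank C_0 − rank ∂_1 = 7 − 6 = 1, and the invariant factors of ∂_1 are all 1, so H_0 = Z.
  H_1: rank ker ∂_1 − rank ∂_2 = (9 − 6) − 0 = 3, and there is no ∂_2, so H_1 = Z^3.

As a check, the Euler characteristic is 7 − 9 = -2, which agrees with 1 − 3 = -2.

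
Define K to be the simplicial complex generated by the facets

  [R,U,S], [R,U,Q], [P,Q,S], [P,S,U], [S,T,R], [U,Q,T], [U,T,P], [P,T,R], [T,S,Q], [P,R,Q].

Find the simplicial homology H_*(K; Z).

Take the total order P < Q < R < S < T < U on the vertex set. Then K (dimension 2) consists of the simplices:

  0-simplices (6): P, Q, R, S, T, U
  1-simplices (15): PQ, PR, PS, PT, PU, QR, QS, QT, QU, RS, RT, RU, ST, SU, TU
  2-simplices (10): PQR, PQS, PRT, PSU, PTU, QRU, QST, QTU, RST, RSU

so the chain groups are C_0 ≅ Z^6, C_1 ≅ Z^15, C_2 ≅ Z^10.

∂_1: C_1 → C_0 maps an edge to its endpoints' difference, ∂[p,q] = q − p. For instance
  ∂ST = T − S.
This gives a 6×15 integer matrix of rank 5; reducing to Smith normal form yields diagonal entries (1,1,1,1,1).

Boundary ∂_2: C_2 → C_1 acts by ∂[p,q,r] = [q,r] − [p,r] + [p,q]. For instance
  ∂PQS = QS − PS + PQ,
  ∂QTU = TU − QU + QT.
As a 15×10 matrix over Z this has rank 10, with invariant factors (1,1,1,1,1,1,1,1,1,2).

Computing H_k = (kernel of ∂_k) / (image of ∂_{k+1}):

  H_0: rank C_0 − rank ∂_1 = 6 − 5 = 1, and the invariant factors of ∂_1 are all 1, so H_0 ≅ Z.
  H_1: rank ker ∂_1 − rank ∂_2 = (15 − 5) − 10 = 0, and ∂_2 has invariant factor 2 > 1, so H_1 ≅ Z/2.
  H_2: rank ker ∂_2 − rank ∂_3 = (10 − 10) − 0 = 0, and there is no ∂_3, so H_2 ≅ 0.

As a check, the Euler characteristic is 6 − 15 + 10 = 1, which agrees with 1 − 0 + 0 = 1.

H_0 ≅ Z,  H_1 ≅ Z/2,  H_2 = 0.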